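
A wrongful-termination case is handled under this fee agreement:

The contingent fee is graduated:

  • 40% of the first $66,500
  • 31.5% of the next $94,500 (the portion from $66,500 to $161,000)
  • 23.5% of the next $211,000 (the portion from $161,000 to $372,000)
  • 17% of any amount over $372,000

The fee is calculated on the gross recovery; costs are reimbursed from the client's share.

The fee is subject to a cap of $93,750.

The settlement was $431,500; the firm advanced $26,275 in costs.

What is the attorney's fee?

Fee base is the gross recovery, $431,500; costs are reimbursed separately.
First $66,500 at 40% = $26,600.00
Next $94,500 at 31.5% = $29,767.50
Next $211,000 at 23.5% = $49,585.00
Remaining $59,500 at 17% = $10,115.00
Fee: $26,600.00 + $29,767.50 + $49,585.00 + $10,115.00 = $116,067.50
$116,067.50 exceeds the $93,750 cap, so the fee is capped at $93,750.00.

$93,750.00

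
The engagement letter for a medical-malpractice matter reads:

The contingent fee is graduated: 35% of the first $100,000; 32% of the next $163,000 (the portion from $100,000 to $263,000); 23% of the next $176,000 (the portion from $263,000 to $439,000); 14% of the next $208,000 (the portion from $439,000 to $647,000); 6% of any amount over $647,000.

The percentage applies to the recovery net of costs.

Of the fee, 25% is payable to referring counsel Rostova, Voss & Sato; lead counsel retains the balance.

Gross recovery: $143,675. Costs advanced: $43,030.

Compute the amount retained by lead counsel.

Fee base (net of costs): $143,675 − $43,030 = $100,645
First $100,000 at 35% = $35,000.00
Remaining $645 at 32% = $206.40
Fee: $35,000.00 + $206.40 = $35,206.40
Referral share: 25% of $35,206.40 = $8,801.60; lead counsel retains $35,206.40 − $8,801.60 = $26,404.80.

$26,404.80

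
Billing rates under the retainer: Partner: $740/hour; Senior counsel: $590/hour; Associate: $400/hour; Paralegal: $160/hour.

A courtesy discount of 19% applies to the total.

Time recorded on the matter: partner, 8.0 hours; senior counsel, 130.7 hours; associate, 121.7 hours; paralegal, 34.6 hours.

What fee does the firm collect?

$111,171.69

Partner: 8.0 × $740 = $5,920.00
Senior counsel: 130.7 × $590 = $77,113.00
Associate: 121.7 × $400 = $48,680.00
Paralegal: 34.6 × $160 = $5,536.00
Subtotal: $137,249.00
Less 19% discount: −$26,077.31
Total: $137,249.00 − $26,077.31 = $111,171.69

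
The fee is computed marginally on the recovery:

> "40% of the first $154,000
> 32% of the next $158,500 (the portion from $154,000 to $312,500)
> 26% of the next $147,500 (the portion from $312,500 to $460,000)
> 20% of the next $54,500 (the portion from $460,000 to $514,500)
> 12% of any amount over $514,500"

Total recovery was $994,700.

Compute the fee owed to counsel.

First $154,000 at 40% = $61,600.00
Next $158,500 at 32% = $50,720.00
Next $147,500 at 26% = $38,350.00
Next $54,500 at 20% = $10,900.00
Remaining $480,200 at 12% = $57,624.00
Fee: $61,600.00 + $50,720.00 + $38,350.00 + $10,900.00 + $57,624.00 = $219,194.00

$219,194.00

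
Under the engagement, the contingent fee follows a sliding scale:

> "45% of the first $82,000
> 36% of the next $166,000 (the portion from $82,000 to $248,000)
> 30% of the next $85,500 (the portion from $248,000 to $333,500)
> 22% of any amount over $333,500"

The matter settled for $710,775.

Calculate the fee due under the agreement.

$205,310.50

First $82,000 at 45% = $36,900.00
Next $166,000 at 36% = $59,760.00
Next $85,500 at 30% = $25,650.00
Remaining $377,275 at 22% = $83,000.50
Fee: $36,900.00 + $59,760.00 + $25,650.00 + $83,000.50 = $205,310.50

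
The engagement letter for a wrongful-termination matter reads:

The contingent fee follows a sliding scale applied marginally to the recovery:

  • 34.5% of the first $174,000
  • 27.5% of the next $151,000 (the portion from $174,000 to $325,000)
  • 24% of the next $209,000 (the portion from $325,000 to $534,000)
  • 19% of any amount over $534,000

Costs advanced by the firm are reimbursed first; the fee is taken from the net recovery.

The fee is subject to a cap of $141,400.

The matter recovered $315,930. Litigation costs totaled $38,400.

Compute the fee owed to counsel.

$88,500.75

Fee base (net of costs): $315,930 − $38,400 = $277,530
First $174,000 at 34.5% = $60,030.00
Remaining $103,530 at 27.5% = $28,470.75
Fee: $60,030.00 + $28,470.75 = $88,500.75
$88,500.75 is under the $141,400 cap.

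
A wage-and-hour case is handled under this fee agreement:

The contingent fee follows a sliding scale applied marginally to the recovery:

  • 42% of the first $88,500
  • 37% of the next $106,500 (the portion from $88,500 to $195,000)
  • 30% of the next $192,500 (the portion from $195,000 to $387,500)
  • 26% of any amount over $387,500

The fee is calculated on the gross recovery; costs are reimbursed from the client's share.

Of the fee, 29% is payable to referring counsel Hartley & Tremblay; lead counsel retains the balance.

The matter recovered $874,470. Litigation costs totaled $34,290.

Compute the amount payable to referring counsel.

$75,671.79

Fee base is the gross recovery, $874,470; costs are reimbursed separately.
First $88,500 at 42% = $37,170.00
Next $106,500 at 37% = $39,405.00
Next $192,500 at 30% = $57,750.00
Remaining $486,970 at 26% = $126,612.20
Fee: $37,170.00 + $39,405.00 + $57,750.00 + $126,612.20 = $260,937.20
Referral share: 29% of $260,937.20 = $75,671.79; lead counsel retains $260,937.20 − $75,671.79 = $185,265.41.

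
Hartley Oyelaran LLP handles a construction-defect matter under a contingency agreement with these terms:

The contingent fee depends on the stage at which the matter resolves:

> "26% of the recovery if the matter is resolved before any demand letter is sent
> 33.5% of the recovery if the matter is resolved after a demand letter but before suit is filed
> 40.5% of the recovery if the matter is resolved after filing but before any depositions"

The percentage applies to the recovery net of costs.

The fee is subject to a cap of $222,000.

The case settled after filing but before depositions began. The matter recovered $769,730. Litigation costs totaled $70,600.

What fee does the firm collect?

$222,000.00

Fee base (net of costs): $769,730 − $70,600 = $699,130
The matter settled after filing but before depositions began, so the 40.5% rate applies.
$699,130 × 40.5% = $283,147.65
$283,147.65 exceeds the $222,000 cap, so the fee is capped at $222,000.00.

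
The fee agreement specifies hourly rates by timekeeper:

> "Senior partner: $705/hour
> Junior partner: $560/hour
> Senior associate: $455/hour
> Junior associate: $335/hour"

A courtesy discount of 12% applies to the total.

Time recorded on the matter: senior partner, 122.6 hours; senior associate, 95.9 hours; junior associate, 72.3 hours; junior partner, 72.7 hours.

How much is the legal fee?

$171,600.00

Senior partner: 122.6 × $705 = $86,433.00
Junior partner: 72.7 × $560 = $40,712.00
Senior associate: 95.9 × $455 = $43,634.50
Junior associate: 72.3 × $335 = $24,220.50
Subtotal: $195,000.00
Less 12% discount: −$23,400.00
Total: $195,000.00 − $23,400.00 = $171,600.00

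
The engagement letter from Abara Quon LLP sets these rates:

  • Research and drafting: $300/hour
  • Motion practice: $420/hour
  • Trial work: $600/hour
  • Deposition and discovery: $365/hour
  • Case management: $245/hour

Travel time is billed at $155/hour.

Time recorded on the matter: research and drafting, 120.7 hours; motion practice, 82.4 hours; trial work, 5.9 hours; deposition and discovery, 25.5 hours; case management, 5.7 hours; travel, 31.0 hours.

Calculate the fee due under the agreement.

$89,867.00

Research and drafting: 120.7 × $300 = $36,210.00
Motion practice: 82.4 × $420 = $34,608.00
Trial work: 5.9 × $600 = $3,540.00
Deposition and discovery: 25.5 × $365 = $9,307.50
Case management: 5.7 × $245 = $1,396.50
Subtotal: $36,210.00 + $34,608.00 + $3,540.00 + $9,307.50 + $1,396.50 = $85,062.00
Travel: 31.0 × $155 = $4,805.00
Total: $85,062.00 + $4,805.00 = $89,867.00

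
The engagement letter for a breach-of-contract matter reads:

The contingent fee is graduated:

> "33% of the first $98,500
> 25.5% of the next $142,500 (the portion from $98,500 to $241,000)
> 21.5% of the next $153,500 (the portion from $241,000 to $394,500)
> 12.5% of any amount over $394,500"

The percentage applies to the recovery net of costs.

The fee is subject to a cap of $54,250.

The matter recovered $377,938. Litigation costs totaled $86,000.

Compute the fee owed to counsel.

$54,250.00

Fee base (net of costs): $377,938 − $86,000 = $291,938
First $98,500 at 33% = $32,505.00
Next $142,500 at 25.5% = $36,337.50
Remaining $50,938 at 21.5% = $10,951.67
Fee: $32,505.00 + $36,337.50 + $10,951.67 = $79,794.17
$79,794.17 exceeds the $54,250 cap, so the fee is capped at $54,250.00.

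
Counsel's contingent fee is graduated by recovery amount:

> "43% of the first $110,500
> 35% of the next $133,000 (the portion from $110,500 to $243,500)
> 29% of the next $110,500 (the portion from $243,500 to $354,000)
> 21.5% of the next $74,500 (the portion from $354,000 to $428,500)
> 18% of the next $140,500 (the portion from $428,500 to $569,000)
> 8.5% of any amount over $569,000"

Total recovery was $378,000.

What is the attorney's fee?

First $110,500 at 43% = $47,515.00
Next $133,000 at 35% = $46,550.00
Next $110,500 at 29% = $32,045.00
Remaining $24,000 at 21.5% = $5,160.00
Fee: $47,515.00 + $46,550.00 + $32,045.00 + $5,160.00 = $131,270.00

$131,270.00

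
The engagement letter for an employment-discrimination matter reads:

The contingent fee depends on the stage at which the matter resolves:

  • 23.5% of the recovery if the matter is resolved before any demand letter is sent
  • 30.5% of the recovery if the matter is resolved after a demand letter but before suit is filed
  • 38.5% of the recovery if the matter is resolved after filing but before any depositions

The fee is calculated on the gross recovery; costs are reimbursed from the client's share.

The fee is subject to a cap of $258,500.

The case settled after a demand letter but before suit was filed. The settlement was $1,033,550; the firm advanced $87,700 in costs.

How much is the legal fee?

Fee base is the gross recovery, $1,033,550; costs are reimbursed separately.
The matter settled after a demand letter but before suit was filed, so the 30.5% rate applies.
$1,033,550 × 30.5% = $315,232.75
$315,232.75 exceeds the $258,500 cap, so the fee is capped at $258,500.00.

$258,500.00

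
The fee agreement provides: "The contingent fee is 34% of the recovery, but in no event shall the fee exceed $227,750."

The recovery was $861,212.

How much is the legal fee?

$227,750.00

34% of $861,212 = $292,812.08
That exceeds the $227,750 cap, so the fee is capped at $227,750.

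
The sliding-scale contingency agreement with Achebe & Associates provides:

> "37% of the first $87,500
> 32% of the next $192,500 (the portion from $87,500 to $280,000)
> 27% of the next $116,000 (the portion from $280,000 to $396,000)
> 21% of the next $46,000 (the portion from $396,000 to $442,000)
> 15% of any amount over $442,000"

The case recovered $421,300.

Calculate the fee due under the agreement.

$130,608.00

First $87,500 at 37% = $32,375.00
Next $192,500 at 32% = $61,600.00
Next $116,000 at 27% = $31,320.00
Remaining $25,300 at 21% = $5,313.00
Fee: $32,375.00 + $61,600.00 + $31,320.00 + $5,313.00 = $130,608.00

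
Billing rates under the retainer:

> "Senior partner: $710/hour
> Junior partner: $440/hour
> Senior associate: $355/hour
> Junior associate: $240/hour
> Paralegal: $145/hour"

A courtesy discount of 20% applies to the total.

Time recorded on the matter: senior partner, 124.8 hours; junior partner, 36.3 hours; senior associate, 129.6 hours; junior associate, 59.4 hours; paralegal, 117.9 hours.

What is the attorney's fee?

Senior partner: 124.8 × $710 = $88,608.00
Junior partner: 36.3 × $440 = $15,972.00
Senior associate: 129.6 × $355 = $46,008.00
Junior associate: 59.4 × $240 = $14,256.00
Paralegal: 117.9 × $145 = $17,095.50
Subtotal: $181,939.50
Less 20% discount: −$36,387.90
Total: $181,939.50 − $36,387.90 = $145,551.60

$145,551.60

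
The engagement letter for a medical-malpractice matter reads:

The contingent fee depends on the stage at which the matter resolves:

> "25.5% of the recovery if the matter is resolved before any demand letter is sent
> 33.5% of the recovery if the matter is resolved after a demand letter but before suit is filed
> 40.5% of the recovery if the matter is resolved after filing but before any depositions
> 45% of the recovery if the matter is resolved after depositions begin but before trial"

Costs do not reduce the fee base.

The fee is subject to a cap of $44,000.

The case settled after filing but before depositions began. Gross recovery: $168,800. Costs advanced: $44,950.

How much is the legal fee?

$44,000.00

Fee base is the gross recovery, $168,800; costs are reimbursed separately.
The matter settled after filing but before depositions began, so the 40.5% rate applies.
$168,800 × 40.5% = $68,364.00
$68,364.00 exceeds the $44,000 cap, so the fee is capped at $44,000.00.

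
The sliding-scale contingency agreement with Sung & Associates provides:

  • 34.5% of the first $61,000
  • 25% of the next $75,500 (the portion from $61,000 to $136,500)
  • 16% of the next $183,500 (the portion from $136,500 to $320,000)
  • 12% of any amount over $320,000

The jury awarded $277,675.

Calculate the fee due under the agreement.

First $61,000 at 34.5% = $21,045.00
Next $75,500 at 25% = $18,875.00
Remaining $141,175 at 16% = $22,588.00
Fee: $21,045.00 + $18,875.00 + $22,588.00 = $62,508.00

$62,508.00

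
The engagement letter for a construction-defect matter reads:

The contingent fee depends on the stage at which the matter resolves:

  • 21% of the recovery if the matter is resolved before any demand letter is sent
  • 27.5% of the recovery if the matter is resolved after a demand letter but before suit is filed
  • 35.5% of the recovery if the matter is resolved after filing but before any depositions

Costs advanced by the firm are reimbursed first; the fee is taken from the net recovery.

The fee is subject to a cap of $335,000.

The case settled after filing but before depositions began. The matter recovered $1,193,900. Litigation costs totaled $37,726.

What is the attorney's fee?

$335,000.00

Fee base (net of costs): $1,193,900 − $37,726 = $1,156,174
The matter settled after filing but before depositions began, so the 35.5% rate applies.
$1,156,174 × 35.5% = $410,441.77
$410,441.77 exceeds the $335,000 cap, so the fee is capped at $335,000.00.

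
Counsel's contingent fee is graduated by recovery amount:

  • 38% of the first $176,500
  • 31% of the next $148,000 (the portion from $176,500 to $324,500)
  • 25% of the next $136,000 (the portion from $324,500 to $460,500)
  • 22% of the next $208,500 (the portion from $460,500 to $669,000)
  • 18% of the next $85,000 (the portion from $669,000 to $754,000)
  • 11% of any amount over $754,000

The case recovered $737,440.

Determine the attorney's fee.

$205,139.20

First $176,500 at 38% = $67,070.00
Next $148,000 at 31% = $45,880.00
Next $136,000 at 25% = $34,000.00
Next $208,500 at 22% = $45,870.00
Remaining $68,440 at 18% = $12,319.20
Fee: $67,070.00 + $45,880.00 + $34,000.00 + $45,870.00 + $12,319.20 = $205,139.20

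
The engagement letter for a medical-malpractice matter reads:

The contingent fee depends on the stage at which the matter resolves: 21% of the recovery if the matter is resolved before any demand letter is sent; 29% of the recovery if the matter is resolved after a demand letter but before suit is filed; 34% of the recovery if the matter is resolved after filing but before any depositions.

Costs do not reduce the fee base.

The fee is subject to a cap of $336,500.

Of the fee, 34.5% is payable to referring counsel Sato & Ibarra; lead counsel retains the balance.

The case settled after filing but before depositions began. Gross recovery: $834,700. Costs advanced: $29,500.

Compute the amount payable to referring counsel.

$97,910.31

Fee base is the gross recovery, $834,700; costs are reimbursed separately.
The matter settled after filing but before depositions began, so the 34% rate applies.
$834,700 × 34% = $283,798.00
$283,798.00 is under the $336,500 cap.
Referral share: 34.5% of $283,798.00 = $97,910.31; lead counsel retains $283,798.00 − $97,910.31 = $185,887.69.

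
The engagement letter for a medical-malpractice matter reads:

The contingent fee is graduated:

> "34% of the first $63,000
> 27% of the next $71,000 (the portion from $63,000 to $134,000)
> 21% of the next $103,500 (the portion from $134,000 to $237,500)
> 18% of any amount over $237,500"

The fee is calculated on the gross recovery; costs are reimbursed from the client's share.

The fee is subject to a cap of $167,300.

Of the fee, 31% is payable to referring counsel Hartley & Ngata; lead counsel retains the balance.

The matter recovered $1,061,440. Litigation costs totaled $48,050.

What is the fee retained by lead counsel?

Fee base is the gross recovery, $1,061,440; costs are reimbursed separately.
First $63,000 at 34% = $21,420.00
Next $71,000 at 27% = $19,170.00
Next $103,500 at 21% = $21,735.00
Remaining $823,940 at 18% = $148,309.20
Fee: $21,420.00 + $19,170.00 + $21,735.00 + $148,309.20 = $210,634.20
$210,634.20 exceeds the $167,300 cap, so the fee is capped at $167,300.00.
Referral share: 31% of $167,300.00 = $51,863.00; lead counsel retains $167,300.00 − $51,863.00 = $115,437.00.

$115,437.00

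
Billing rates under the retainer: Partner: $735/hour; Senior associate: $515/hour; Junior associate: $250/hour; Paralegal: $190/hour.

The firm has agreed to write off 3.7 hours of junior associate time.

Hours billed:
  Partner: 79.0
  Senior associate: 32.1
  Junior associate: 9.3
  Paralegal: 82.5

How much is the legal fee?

Partner: 79.0 × $735 = $58,065.00
Senior associate: 32.1 × $515 = $16,531.50
Junior associate: 9.3 × $250 = $2,325.00
Paralegal: 82.5 × $190 = $15,675.00
Subtotal: $92,596.50
Write-off: 3.7 × $250 = $925.00
Total: $92,596.50 − $925.00 = $91,671.50

$91,671.50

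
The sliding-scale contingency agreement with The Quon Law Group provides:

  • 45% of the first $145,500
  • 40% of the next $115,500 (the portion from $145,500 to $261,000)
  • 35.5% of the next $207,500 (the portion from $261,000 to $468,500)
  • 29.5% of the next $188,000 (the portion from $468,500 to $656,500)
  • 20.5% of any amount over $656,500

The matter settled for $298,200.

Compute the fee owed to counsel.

$124,881.00

First $145,500 at 45% = $65,475.00
Next $115,500 at 40% = $46,200.00
Remaining $37,200 at 35.5% = $13,206.00
Fee: $65,475.00 + $46,200.00 + $13,206.00 = $124,881.00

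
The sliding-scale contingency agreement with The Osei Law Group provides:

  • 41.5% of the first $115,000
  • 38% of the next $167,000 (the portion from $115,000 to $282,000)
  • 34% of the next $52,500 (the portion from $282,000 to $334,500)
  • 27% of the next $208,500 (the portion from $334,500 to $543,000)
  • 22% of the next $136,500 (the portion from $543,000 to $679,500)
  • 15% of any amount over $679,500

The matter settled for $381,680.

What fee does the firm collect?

$141,773.60

First $115,000 at 41.5% = $47,725.00
Next $167,000 at 38% = $63,460.00
Next $52,500 at 34% = $17,850.00
Remaining $47,180 at 27% = $12,738.60
Fee: $47,725.00 + $63,460.00 + $17,850.00 + $12,738.60 = $141,773.60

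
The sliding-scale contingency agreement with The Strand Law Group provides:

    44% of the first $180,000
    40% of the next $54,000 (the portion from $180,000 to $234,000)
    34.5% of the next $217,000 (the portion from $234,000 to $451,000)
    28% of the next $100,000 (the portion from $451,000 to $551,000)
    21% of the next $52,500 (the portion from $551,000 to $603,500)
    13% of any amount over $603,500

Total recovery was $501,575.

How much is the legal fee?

First $180,000 at 44% = $79,200.00
Next $54,000 at 40% = $21,600.00
Next $217,000 at 34.5% = $74,865.00
Remaining $50,575 at 28% = $14,161.00
Fee: $79,200.00 + $21,600.00 + $74,865.00 + $14,161.00 = $189,826.00

$189,826.00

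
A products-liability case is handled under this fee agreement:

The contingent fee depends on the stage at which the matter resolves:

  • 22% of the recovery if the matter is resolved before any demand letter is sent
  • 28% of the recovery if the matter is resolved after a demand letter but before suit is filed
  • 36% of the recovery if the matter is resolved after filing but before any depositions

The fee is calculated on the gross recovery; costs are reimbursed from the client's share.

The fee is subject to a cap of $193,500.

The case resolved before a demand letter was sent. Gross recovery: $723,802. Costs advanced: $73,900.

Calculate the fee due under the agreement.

$159,236.44

Fee base is the gross recovery, $723,802; costs are reimbursed separately.
The matter resolved before a demand letter was sent, so the 22% rate applies.
$723,802 × 22% = $159,236.44
$159,236.44 is under the $193,500 cap.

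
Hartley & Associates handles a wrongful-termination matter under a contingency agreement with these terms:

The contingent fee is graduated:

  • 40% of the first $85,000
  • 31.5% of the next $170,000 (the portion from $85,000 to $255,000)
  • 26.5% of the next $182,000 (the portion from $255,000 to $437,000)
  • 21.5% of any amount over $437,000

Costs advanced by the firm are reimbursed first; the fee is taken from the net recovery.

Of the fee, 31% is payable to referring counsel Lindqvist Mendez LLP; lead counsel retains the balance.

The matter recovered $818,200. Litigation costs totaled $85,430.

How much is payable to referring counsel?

$61,804.87

Fee base (net of costs): $818,200 − $85,430 = $732,770
First $85,000 at 40% = $34,000.00
Next $170,000 at 31.5% = $53,550.00
Next $182,000 at 26.5% = $48,230.00
Remaining $295,770 at 21.5% = $63,590.55
Fee: $34,000.00 + $53,550.00 + $48,230.00 + $63,590.55 = $199,370.55
Referral share: 31% of $199,370.55 = $61,804.87; lead counsel retains $199,370.55 − $61,804.87 = $137,565.68.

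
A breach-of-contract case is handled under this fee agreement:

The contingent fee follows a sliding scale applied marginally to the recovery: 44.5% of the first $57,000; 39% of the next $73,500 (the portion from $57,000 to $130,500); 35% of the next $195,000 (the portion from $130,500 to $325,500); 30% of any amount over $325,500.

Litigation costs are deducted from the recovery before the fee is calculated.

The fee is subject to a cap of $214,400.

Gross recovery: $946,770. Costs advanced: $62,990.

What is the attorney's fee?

Fee base (net of costs): $946,770 − $62,990 = $883,780
First $57,000 at 44.5% = $25,365.00
Next $73,500 at 39% = $28,665.00
Next $195,000 at 35% = $68,250.00
Remaining $558,280 at 30% = $167,484.00
Fee: $25,365.00 + $28,665.00 + $68,250.00 + $167,484.00 = $289,764.00
$289,764.00 exceeds the $214,400 cap, so the fee is capped at $214,400.00.

$214,400.00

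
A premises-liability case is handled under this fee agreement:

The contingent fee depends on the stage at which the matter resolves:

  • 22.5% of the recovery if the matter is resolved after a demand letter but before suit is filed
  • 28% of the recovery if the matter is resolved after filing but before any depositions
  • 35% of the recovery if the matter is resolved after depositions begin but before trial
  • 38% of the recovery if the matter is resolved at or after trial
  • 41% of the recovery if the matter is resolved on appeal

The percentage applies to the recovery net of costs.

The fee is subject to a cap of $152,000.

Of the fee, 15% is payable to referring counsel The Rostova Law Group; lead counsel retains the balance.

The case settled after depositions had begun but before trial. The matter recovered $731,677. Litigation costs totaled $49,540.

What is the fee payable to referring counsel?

$22,800.00

Fee base (net of costs): $731,677 − $49,540 = $682,137
The matter settled after depositions had begun but before trial, so the 35% rate applies.
$682,137 × 35% = $238,747.95
$238,747.95 exceeds the $152,000 cap, so the fee is capped at $152,000.00.
Referral share: 15% of $152,000.00 = $22,800.00; lead counsel retains $152,000.00 − $22,800.00 = $129,200.00.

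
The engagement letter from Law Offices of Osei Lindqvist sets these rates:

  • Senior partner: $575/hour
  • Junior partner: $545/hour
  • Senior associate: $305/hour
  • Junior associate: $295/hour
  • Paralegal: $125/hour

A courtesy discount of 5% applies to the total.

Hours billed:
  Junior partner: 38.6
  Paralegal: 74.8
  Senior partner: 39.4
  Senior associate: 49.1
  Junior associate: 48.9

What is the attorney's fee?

$78,320.85

Senior partner: 39.4 × $575 = $22,655.00
Junior partner: 38.6 × $545 = $21,037.00
Senior associate: 49.1 × $305 = $14,975.50
Junior associate: 48.9 × $295 = $14,425.50
Paralegal: 74.8 × $125 = $9,350.00
Subtotal: $82,443.00
Less 5% discount: −$4,122.15
Total: $82,443.00 − $4,122.15 = $78,320.85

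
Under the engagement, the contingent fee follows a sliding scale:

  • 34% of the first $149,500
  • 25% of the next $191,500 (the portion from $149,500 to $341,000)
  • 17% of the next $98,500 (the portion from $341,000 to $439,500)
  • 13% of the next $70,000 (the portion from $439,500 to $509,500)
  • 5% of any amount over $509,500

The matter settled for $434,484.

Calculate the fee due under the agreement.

First $149,500 at 34% = $50,830.00
Next $191,500 at 25% = $47,875.00
Remaining $93,484 at 17% = $15,892.28
Fee: $50,830.00 + $47,875.00 + $15,892.28 = $114,597.28

$114,597.28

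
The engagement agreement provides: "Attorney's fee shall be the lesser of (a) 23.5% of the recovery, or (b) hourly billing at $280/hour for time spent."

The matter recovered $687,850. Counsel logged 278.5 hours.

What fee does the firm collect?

(a) 23.5% of $687,850 = $161,644.75
(b) 278.5 × $280 = $77,980.00
The lesser is (b): $77,980.00.

$77,980.00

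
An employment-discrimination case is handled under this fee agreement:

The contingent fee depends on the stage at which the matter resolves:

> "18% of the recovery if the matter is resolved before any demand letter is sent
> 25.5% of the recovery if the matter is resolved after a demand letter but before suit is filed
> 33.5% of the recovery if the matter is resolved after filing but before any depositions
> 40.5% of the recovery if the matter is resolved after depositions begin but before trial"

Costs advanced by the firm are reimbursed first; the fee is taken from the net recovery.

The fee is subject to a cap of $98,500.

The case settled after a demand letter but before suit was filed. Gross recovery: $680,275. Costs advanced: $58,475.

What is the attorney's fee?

Fee base (net of costs): $680,275 − $58,475 = $621,800
The matter settled after a demand letter but before suit was filed, so the 25.5% rate applies.
$621,800 × 25.5% = $158,559.00
$158,559.00 exceeds the $98,500 cap, so the fee is capped at $98,500.00.

$98,500.00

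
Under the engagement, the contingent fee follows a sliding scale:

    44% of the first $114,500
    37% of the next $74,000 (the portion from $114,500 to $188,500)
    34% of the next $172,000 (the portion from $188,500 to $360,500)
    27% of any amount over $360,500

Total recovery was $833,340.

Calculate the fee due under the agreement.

$263,906.80

First $114,500 at 44% = $50,380.00
Next $74,000 at 37% = $27,380.00
Next $172,000 at 34% = $58,480.00
Remaining $472,840 at 27% = $127,666.80
Fee: $50,380.00 + $27,380.00 + $58,480.00 + $127,666.80 = $263,906.80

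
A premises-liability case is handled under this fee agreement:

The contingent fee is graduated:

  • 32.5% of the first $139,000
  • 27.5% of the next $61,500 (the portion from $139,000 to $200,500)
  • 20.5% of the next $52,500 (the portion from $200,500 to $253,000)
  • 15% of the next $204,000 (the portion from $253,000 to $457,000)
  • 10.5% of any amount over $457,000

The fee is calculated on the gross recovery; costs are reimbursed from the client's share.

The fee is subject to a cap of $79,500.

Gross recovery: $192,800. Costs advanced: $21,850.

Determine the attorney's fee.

$59,970.00

Fee base is the gross recovery, $192,800; costs are reimbursed separately.
First $139,000 at 32.5% = $45,175.00
Remaining $53,800 at 27.5% = $14,795.00
Fee: $45,175.00 + $14,795.00 = $59,970.00
$59,970.00 is under the $79,500 cap.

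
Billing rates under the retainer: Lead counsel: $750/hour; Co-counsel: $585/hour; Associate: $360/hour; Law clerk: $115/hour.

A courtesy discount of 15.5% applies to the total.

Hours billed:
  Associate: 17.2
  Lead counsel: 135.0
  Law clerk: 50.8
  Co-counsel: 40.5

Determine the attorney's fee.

Lead counsel: 135.0 × $750 = $101,250.00
Co-counsel: 40.5 × $585 = $23,692.50
Associate: 17.2 × $360 = $6,192.00
Law clerk: 50.8 × $115 = $5,842.00
Subtotal: $136,976.50
Less 15.5% discount: −$21,231.36
Total: $136,976.50 − $21,231.36 = $115,745.14

$115,745.14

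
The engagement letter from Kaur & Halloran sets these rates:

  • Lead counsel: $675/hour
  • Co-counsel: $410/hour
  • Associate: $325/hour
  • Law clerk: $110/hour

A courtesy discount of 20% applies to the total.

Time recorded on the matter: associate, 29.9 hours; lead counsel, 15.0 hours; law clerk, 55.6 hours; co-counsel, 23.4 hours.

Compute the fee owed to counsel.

Lead counsel: 15.0 × $675 = $10,125.00
Co-counsel: 23.4 × $410 = $9,594.00
Associate: 29.9 × $325 = $9,717.50
Law clerk: 55.6 × $110 = $6,116.00
Subtotal: $35,552.50
Less 20% discount: −$7,110.50
Total: $35,552.50 − $7,110.50 = $28,442.00

$28,442.00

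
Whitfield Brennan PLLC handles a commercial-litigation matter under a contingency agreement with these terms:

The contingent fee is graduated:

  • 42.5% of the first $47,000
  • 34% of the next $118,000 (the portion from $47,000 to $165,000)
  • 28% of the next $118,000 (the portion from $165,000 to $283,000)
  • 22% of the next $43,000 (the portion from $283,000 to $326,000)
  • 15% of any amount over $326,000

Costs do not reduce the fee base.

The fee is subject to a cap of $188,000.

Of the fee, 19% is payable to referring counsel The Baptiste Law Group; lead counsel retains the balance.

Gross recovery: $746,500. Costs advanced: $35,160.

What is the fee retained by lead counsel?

Fee base is the gross recovery, $746,500; costs are reimbursed separately.
First $47,000 at 42.5% = $19,975.00
Next $118,000 at 34% = $40,120.00
Next $118,000 at 28% = $33,040.00
Next $43,000 at 22% = $9,460.00
Remaining $420,500 at 15% = $63,075.00
Fee: $19,975.00 + $40,120.00 + $33,040.00 + $9,460.00 + $63,075.00 = $165,670.00
$165,670.00 is under the $188,000 cap.
Referral share: 19% of $165,670.00 = $31,477.30; lead counsel retains $165,670.00 − $31,477.30 = $134,192.70.

$134,192.70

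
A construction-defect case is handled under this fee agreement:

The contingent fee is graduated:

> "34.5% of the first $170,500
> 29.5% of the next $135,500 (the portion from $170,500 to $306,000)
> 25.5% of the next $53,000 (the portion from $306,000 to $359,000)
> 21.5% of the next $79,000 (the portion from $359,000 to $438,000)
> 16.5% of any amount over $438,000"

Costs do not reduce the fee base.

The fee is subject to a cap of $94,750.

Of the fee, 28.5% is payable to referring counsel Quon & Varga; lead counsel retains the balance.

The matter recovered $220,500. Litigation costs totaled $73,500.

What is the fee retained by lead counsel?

$52,604.34

Fee base is the gross recovery, $220,500; costs are reimbursed separately.
First $170,500 at 34.5% = $58,822.50
Remaining $50,000 at 29.5% = $14,750.00
Fee: $58,822.50 + $14,750.00 = $73,572.50
$73,572.50 is under the $94,750 cap.
Referral share: 28.5% of $73,572.50 = $20,968.16; lead counsel retains $73,572.50 − $20,968.16 = $52,604.34.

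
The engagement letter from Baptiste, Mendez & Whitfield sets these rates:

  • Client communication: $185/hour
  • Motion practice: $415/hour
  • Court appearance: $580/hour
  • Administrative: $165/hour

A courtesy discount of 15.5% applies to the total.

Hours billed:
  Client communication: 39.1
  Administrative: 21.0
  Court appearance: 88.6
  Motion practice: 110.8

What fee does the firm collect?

Client communication: 39.1 × $185 = $7,233.50
Motion practice: 110.8 × $415 = $45,982.00
Court appearance: 88.6 × $580 = $51,388.00
Administrative: 21.0 × $165 = $3,465.00
Subtotal: $108,068.50
Less 15.5% discount: −$16,750.62
Total: $108,068.50 − $16,750.62 = $91,317.88

$91,317.88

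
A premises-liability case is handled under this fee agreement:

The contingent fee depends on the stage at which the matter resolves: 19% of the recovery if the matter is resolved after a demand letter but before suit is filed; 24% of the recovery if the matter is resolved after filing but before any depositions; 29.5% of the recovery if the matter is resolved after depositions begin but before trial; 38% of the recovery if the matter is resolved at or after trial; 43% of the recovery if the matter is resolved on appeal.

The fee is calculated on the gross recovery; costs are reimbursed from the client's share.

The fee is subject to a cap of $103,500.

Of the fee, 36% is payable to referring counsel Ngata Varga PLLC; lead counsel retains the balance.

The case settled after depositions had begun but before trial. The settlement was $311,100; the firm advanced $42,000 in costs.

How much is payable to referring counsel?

$33,038.82

Fee base is the gross recovery, $311,100; costs are reimbursed separately.
The matter settled after depositions had begun but before trial, so the 29.5% rate applies.
$311,100 × 29.5% = $91,774.50
$91,774.50 is under the $103,500 cap.
Referral share: 36% of $91,774.50 = $33,038.82; lead counsel retains $91,774.50 − $33,038.82 = $58,735.68.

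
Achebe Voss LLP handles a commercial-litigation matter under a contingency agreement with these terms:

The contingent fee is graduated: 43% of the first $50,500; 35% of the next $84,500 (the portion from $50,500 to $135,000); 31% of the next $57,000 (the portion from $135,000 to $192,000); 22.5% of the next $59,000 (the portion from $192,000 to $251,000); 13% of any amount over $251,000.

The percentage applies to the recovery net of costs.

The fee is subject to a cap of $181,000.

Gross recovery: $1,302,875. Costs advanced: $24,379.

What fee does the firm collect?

$181,000.00

Fee base (net of costs): $1,302,875 − $24,379 = $1,278,496
First $50,500 at 43% = $21,715.00
Next $84,500 at 35% = $29,575.00
Next $57,000 at 31% = $17,670.00
Next $59,000 at 22.5% = $13,275.00
Remaining $1,027,496 at 13% = $133,574.48
Fee: $21,715.00 + $29,575.00 + $17,670.00 + $13,275.00 + $133,574.48 = $215,809.48
$215,809.48 exceeds the $181,000 cap, so the fee is capped at $181,000.00.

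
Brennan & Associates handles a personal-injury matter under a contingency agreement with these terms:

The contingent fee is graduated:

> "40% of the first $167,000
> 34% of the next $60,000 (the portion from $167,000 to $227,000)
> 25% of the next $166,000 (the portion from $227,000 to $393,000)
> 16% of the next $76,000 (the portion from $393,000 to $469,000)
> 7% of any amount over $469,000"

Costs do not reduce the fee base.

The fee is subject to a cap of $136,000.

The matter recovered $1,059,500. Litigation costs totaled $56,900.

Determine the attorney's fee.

Fee base is the gross recovery, $1,059,500; costs are reimbursed separately.
First $167,000 at 40% = $66,800.00
Next $60,000 at 34% = $20,400.00
Next $166,000 at 25% = $41,500.00
Next $76,000 at 16% = $12,160.00
Remaining $590,500 at 7% = $41,335.00
Fee: $66,800.00 + $20,400.00 + $41,500.00 + $12,160.00 + $41,335.00 = $182,195.00
$182,195.00 exceeds the $136,000 cap, so the fee is capped at $136,000.00.

$136,000.00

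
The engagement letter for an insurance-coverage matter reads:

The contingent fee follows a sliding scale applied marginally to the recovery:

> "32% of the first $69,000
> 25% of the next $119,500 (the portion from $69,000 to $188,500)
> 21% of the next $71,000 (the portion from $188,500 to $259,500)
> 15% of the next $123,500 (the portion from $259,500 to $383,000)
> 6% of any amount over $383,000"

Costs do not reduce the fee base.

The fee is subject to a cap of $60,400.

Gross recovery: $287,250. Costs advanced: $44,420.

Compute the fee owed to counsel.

Fee base is the gross recovery, $287,250; costs are reimbursed separately.
First $69,000 at 32% = $22,080.00
Next $119,500 at 25% = $29,875.00
Next $71,000 at 21% = $14,910.00
Remaining $27,750 at 15% = $4,162.50
Fee: $22,080.00 + $29,875.00 + $14,910.00 + $4,162.50 = $71,027.50
$71,027.50 exceeds the $60,400 cap, so the fee is capped at $60,400.00.

$60,400.00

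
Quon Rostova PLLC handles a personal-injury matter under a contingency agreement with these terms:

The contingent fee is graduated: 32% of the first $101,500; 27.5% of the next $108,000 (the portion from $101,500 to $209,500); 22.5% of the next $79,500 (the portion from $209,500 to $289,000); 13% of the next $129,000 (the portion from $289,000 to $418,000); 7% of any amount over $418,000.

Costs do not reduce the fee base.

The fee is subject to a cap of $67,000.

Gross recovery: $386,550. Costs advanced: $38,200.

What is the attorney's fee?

Fee base is the gross recovery, $386,550; costs are reimbursed separately.
First $101,500 at 32% = $32,480.00
Next $108,000 at 27.5% = $29,700.00
Next $79,500 at 22.5% = $17,887.50
Remaining $97,550 at 13% = $12,681.50
Fee: $32,480.00 + $29,700.00 + $17,887.50 + $12,681.50 = $92,749.00
$92,749.00 exceeds the $67,000 cap, so the fee is capped at $67,000.00.

$67,000.00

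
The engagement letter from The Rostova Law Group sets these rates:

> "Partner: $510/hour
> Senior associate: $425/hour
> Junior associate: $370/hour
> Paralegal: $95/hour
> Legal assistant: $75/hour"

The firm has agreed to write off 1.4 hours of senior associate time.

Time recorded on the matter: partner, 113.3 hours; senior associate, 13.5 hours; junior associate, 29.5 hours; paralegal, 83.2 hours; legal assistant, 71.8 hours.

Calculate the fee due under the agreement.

$87,129.50

Partner: 113.3 × $510 = $57,783.00
Senior associate: 13.5 × $425 = $5,737.50
Junior associate: 29.5 × $370 = $10,915.00
Paralegal: 83.2 × $95 = $7,904.00
Legal assistant: 71.8 × $75 = $5,385.00
Subtotal: $87,724.50
Write-off: 1.4 × $425 = $595.00
Total: $87,724.50 − $595.00 = $87,129.50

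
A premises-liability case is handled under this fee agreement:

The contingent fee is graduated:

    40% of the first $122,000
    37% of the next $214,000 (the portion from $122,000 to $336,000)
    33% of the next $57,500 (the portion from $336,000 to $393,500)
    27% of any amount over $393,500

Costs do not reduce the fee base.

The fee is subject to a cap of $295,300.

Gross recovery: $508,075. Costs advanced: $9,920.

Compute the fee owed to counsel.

Fee base is the gross recovery, $508,075; costs are reimbursed separately.
First $122,000 at 40% = $48,800.00
Next $214,000 at 37% = $79,180.00
Next $57,500 at 33% = $18,975.00
Remaining $114,575 at 27% = $30,935.25
Fee: $48,800.00 + $79,180.00 + $18,975.00 + $30,935.25 = $177,890.25
$177,890.25 is under the $295,300 cap.

$177,890.25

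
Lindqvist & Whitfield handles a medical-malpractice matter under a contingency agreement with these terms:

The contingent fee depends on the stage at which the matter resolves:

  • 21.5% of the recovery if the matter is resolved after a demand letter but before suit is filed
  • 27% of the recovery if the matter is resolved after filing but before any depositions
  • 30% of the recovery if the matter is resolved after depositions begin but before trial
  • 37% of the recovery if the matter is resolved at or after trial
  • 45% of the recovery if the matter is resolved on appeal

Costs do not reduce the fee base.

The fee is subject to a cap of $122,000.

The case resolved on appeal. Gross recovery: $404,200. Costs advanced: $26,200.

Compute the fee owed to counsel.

Fee base is the gross recovery, $404,200; costs are reimbursed separately.
The matter resolved on appeal, so the 45% rate applies.
$404,200 × 45% = $181,890.00
$181,890.00 exceeds the $122,000 cap, so the fee is capped at $122,000.00.

$122,000.00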